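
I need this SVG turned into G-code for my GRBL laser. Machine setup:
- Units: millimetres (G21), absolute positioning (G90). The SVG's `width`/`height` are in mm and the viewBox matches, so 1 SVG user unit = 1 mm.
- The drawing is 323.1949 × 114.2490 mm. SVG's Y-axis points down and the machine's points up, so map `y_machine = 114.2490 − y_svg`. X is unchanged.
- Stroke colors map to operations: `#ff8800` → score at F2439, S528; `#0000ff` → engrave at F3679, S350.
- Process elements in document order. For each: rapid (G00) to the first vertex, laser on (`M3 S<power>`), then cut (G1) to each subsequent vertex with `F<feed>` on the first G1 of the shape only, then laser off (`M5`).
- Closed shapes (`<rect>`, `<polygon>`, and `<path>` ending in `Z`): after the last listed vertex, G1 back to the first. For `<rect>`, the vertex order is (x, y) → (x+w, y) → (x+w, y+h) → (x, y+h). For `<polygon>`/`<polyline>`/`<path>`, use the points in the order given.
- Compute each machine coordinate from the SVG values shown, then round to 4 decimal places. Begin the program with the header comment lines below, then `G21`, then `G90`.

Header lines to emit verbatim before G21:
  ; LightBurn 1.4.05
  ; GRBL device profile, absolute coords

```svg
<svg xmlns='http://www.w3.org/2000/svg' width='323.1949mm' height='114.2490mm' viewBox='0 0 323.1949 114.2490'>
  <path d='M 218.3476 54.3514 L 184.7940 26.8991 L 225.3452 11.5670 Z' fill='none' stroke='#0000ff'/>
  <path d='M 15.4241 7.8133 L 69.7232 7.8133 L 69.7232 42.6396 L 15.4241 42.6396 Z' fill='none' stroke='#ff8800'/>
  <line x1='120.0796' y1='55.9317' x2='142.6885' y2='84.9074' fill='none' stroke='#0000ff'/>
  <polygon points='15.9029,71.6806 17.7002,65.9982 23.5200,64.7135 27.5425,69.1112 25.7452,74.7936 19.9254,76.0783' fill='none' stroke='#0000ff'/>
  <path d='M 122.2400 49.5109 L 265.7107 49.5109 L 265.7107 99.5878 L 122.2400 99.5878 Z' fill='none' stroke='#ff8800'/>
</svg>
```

; LightBurn 1.4.05
; GRBL device profile, absolute coords
G21
G90
G00 X218.3476 Y59.8976
M3 S350
G1 X184.7940 Y87.3499 F3679
G1 X225.3452 Y102.6820
G1 X218.3476 Y59.8976
M5
G00 X15.4241 Y106.4357
M3 S528
G1 X69.7232 Y106.4357 F2439
G1 X69.7232 Y71.6094
G1 X15.4241 Y71.6094
G1 X15.4241 Y106.4357
M5
G00 X120.0796 Y58.3173
M3 S350
G1 X142.6885 Y29.3416 F3679
M5
G00 X15.9029 Y42.5684
M3 S350
G1 X17.7002 Y48.2508 F3679
G1 X23.5200 Y49.5355
G1 X27.5425 Y45.1378
G1 X25.7452 Y39.4554
G1 X19.9254 Y38.1707
G1 X15.9029 Y42.5684
M5
G00 X122.2400 Y64.7381
M3 S528
G1 X265.7107 Y64.7381 F2439
G1 X265.7107 Y14.6612
G1 X122.2400 Y14.6612
G1 X122.2400 Y64.7381
M5

viewBox `0 0 323.1949 114.2490` with mm width/height → 1 unit = 1 mm. Flip: y_m = 114.2490 − y_svg.

**Shape 1** — `<path>` regular polygon, stroke `#0000ff` → engrave (S350, F3679). Machine vertices: (218.3476,59.8976) → (184.7940,87.3499) → (225.3452,102.6820) → (218.3476,59.8976). Closed: final G1 returns to the first vertex.

**Shape 2** — `<path>` rectangle, stroke `#ff8800` → score (S528, F2439). Machine vertices: (15.4241,106.4357) → (69.7232,106.4357) → (69.7232,71.6094) → (15.4241,71.6094) → (15.4241,106.4357). Closed: final G1 returns to the first vertex.

**Shape 3** — `<line>` line segment, stroke `#0000ff` → engrave (S350, F3679). Machine vertices: (120.0796,58.3173) → (142.6885,29.3416). Open path.

**Shape 4** — `<polygon>` regular polygon, stroke `#0000ff` → engrave (S350, F3679). Machine vertices: (15.9029,42.5684) → (17.7002,48.2508) → (23.5200,49.5355) → (27.5425,45.1378) → (25.7452,39.4554) → (19.9254,38.1707) → (15.9029,42.5684). Closed: final G1 returns to the first vertex.

**Shape 5** — `<path>` rectangle, stroke `#ff8800` → score (S528, F2439). Machine vertices: (122.2400,64.7381) → (265.7107,64.7381) → (265.7107,14.6612) → (122.2400,14.6612) → (122.2400,64.7381). Closed: final G1 returns to the first vertex.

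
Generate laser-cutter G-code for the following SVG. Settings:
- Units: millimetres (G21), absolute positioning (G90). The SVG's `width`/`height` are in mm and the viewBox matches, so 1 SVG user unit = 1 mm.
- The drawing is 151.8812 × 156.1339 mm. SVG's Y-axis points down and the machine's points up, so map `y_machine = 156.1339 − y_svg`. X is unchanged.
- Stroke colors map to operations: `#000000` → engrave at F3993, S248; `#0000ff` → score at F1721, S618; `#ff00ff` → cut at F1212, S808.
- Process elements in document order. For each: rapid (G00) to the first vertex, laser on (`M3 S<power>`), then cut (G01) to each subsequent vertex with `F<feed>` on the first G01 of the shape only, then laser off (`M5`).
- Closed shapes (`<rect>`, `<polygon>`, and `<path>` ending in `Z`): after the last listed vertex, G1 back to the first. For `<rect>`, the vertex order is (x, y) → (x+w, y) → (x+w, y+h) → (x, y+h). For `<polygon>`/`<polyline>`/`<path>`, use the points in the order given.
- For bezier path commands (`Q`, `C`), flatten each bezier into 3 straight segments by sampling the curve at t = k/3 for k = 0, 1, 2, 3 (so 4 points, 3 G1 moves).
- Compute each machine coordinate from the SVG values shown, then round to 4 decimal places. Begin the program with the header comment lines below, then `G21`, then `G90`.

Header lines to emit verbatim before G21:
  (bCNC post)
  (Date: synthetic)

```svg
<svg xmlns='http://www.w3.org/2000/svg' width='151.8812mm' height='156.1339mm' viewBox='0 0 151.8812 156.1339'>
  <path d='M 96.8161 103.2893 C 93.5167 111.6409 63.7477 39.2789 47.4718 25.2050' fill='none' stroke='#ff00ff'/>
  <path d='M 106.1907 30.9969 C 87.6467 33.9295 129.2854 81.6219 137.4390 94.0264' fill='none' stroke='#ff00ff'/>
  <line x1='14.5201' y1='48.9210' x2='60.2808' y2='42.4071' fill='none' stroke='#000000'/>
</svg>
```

(bCNC post)
(Date: synthetic)
G21
G90
G00 X96.8161 Y52.8446
M3 S808
G01 X86.1736 Y66.2493 F1212
G01 X66.7653 Y102.5738
G01 X47.4718 Y130.9289
M5
G00 X106.1907 Y125.1370
M3 S808
G01 X104.2384 Y110.2492 F1212
G01 X121.5929 Y83.3099
G01 X137.4390 Y62.1075
M5
G00 X14.5201 Y107.2129
M3 S248
G01 X60.2808 Y113.7268 F3993
M5

Since the viewBox matches the mm dimensions, user units are millimetres directly. The only transform is the Y-flip y_m = 156.1339 − y_svg.

Shape 1 is a cubic bezier drawn with `<path>`. Its stroke #ff00ff means cut at S808, F1212. After flipping Y the toolpath is (96.8161,52.8446) → (86.1736,66.2493) → (66.7653,102.5738) → (47.4718,130.9289).

Shape 2 is a cubic bezier drawn with `<path>`. Its stroke #ff00ff means cut at S808, F1212. After flipping Y the toolpath is (106.1907,125.1370) → (104.2384,110.2492) → (121.5929,83.3099) → (137.4390,62.1075).

Shape 3 is a line segment drawn with `<line>`. Its stroke #000000 means engrave at S248, F3993. After flipping Y the toolpath is (14.5201,107.2129) → (60.2808,113.7268).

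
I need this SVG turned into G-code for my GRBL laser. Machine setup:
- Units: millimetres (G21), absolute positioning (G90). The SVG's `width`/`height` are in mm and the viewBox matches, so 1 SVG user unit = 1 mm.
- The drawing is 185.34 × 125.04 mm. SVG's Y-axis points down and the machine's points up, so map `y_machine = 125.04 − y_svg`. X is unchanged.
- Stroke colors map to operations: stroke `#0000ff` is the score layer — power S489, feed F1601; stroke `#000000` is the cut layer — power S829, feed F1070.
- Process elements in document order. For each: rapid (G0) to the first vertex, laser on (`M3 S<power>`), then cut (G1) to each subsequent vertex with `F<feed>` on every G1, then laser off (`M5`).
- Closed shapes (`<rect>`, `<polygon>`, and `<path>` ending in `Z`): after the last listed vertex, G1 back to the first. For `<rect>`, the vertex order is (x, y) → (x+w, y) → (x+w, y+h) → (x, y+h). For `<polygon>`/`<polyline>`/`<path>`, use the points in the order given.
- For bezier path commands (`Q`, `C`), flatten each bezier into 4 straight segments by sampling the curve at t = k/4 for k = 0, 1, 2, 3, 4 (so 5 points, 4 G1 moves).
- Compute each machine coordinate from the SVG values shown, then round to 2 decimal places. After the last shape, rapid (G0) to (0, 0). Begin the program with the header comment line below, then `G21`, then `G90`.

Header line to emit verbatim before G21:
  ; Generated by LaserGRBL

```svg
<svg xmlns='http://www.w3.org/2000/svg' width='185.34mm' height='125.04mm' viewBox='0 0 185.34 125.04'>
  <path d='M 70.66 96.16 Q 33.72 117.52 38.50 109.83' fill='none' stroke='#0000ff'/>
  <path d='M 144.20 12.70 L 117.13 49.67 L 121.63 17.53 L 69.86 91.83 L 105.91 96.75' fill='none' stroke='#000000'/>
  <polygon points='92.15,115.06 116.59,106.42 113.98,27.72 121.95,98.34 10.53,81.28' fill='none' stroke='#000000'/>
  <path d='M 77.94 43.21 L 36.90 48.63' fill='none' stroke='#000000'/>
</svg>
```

; Generated by LaserGRBL
G21
G90
G0 X70.66 Y28.88
M3 S489
G1 X54.80 Y20.02 F1601
G1 X44.15 Y14.78 F1601
G1 X38.72 Y13.18 F1601
G1 X38.50 Y15.21 F1601
M5
G0 X144.20 Y112.34
M3 S829
G1 X117.13 Y75.37 F1070
G1 X121.63 Y107.51 F1070
G1 X69.86 Y33.21 F1070
G1 X105.91 Y28.29 F1070
M5
G0 X92.15 Y9.98
M3 S829
G1 X116.59 Y18.62 F1070
G1 X113.98 Y97.32 F1070
G1 X121.95 Y26.70 F1070
G1 X10.53 Y43.76 F1070
G1 X92.15 Y9.98 F1070
M5
G0 X77.94 Y81.83
M3 S829
G1 X36.90 Y76.41 F1070
M5
G0 X0.00 Y0.00

Since the viewBox matches the mm dimensions, user units are millimetres directly. The only transform is the Y-flip y_m = 125.04 − y_svg.

Shape 1 is a quadratic bezier drawn with `<path>`. Its stroke #0000ff means score at S489, F1601. After flipping Y the toolpath is (70.66,28.88) → (54.80,20.02) → (44.15,14.78) → (38.72,13.18) → (38.50,15.21).

Shape 2 is a open polyline drawn with `<path>`. Its stroke #000000 means cut at S829, F1070. After flipping Y the toolpath is (144.20,112.34) → (117.13,75.37) → (121.63,107.51) → (69.86,33.21) → (105.91,28.29).

Shape 3 is a closed polygon drawn with `<polygon>`. Its stroke #000000 means cut at S829, F1070. After flipping Y the toolpath is (92.15,9.98) → (116.59,18.62) → (113.98,97.32) → (121.95,26.70) → (10.53,43.76) → (92.15,9.98), returning to the start.

Shape 4 is a line segment drawn with `<path>`. Its stroke #000000 means cut at S829, F1070. After flipping Y the toolpath is (77.94,81.83) → (36.90,76.41).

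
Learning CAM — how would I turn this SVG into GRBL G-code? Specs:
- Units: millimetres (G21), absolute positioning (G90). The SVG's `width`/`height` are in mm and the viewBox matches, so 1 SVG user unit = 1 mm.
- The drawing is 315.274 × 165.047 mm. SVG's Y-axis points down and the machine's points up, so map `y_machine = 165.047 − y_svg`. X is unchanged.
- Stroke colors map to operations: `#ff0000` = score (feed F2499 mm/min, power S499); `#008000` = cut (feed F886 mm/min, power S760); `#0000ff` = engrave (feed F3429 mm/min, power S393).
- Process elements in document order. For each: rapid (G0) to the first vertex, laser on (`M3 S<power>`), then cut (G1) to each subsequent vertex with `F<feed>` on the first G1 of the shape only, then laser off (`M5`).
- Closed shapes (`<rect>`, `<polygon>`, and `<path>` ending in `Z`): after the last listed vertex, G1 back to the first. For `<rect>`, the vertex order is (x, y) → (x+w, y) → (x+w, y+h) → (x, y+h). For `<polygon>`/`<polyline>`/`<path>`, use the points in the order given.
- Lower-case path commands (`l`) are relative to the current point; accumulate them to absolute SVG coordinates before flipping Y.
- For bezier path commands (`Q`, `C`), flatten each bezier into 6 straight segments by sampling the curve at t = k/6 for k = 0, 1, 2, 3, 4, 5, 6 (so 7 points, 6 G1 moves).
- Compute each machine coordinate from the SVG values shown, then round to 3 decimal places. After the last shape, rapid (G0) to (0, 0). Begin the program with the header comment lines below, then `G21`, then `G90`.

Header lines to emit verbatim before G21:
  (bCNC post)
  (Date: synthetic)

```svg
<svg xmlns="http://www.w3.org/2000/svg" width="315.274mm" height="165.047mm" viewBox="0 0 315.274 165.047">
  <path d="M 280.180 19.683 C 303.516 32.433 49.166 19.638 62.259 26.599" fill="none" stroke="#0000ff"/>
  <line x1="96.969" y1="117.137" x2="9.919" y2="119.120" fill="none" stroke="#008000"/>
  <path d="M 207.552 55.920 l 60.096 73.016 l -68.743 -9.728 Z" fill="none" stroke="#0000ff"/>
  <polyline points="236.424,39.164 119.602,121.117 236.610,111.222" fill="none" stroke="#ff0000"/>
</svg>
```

viewBox `0 0 315.274 165.047` with mm width/height → 1 unit = 1 mm. Flip: y_m = 165.047 − y_svg.

**Shape 1** — `<path>` cubic bezier, stroke `#0000ff` → engrave (S393, F3429). Control points (SVG): P0=(280.180,19.683), P1=(303.516,32.433), P2=(49.166,19.638), P3=(62.259,26.599); sampled at t=k/6. Machine vertices: (280.180,145.364) → (271.231,140.908) → (231.144,139.451) → (175.061,139.735) → (118.124,140.501) → (75.476,140.492) → (62.259,138.448). Open path.

**Shape 2** — `<line>` line segment, stroke `#008000` → cut (S760, F886). Machine vertices: (96.969,47.910) → (9.919,45.927). Open path.

**Shape 3** — `<path>` closed polygon, stroke `#0000ff` → engrave (S393, F3429). Machine vertices: (207.552,109.127) → (267.648,36.111) → (198.905,45.839) → (207.552,109.127). Closed: final G1 returns to the first vertex.

**Shape 4** — `<polyline>` open polyline, stroke `#ff0000` → score (S499, F2499). Machine vertices: (236.424,125.883) → (119.602,43.930) → (236.610,53.825). Open path.

(bCNC post)
(Date: synthetic)
G21
G90
G0 X280.180 Y145.364
M3 S393
G1 X271.231 Y140.908 F3429
G1 X231.144 Y139.451
G1 X175.061 Y139.735
G1 X118.124 Y140.501
G1 X75.476 Y140.492
G1 X62.259 Y138.448
M5
G0 X96.969 Y47.910
M3 S760
G1 X9.919 Y45.927 F886
M5
G0 X207.552 Y109.127
M3 S393
G1 X267.648 Y36.111 F3429
G1 X198.905 Y45.839
G1 X207.552 Y109.127
M5
G0 X236.424 Y125.883
M3 S499
G1 X119.602 Y43.930 F2499
G1 X236.610 Y53.825
M5
G0 X0.000 Y0.000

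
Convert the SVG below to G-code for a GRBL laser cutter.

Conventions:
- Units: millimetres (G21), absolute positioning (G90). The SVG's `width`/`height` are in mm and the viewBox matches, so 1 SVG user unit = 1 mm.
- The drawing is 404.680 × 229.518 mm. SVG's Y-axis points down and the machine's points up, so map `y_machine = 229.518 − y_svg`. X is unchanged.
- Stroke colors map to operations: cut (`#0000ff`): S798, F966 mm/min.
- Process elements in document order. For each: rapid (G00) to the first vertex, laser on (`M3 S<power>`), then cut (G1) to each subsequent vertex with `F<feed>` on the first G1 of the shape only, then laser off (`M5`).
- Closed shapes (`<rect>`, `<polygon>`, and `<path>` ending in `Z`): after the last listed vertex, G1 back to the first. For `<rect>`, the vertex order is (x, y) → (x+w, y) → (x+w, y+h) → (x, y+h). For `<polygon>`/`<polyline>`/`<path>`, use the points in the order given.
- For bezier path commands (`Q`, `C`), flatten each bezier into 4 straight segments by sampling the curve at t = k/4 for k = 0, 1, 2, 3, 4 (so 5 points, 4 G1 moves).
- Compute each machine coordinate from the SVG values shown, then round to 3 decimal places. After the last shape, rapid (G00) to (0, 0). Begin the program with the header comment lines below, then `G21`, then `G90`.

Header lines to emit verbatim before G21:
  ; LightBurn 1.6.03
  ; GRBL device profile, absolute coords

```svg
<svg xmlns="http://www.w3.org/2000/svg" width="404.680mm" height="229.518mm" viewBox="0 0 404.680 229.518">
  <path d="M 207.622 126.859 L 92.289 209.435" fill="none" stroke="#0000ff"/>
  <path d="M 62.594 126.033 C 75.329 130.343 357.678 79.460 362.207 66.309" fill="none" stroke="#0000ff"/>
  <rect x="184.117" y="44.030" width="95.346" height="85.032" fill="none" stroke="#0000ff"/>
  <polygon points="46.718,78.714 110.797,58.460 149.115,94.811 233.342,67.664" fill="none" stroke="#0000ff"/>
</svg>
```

; LightBurn 1.6.03
; GRBL device profile, absolute coords
G21
G90
G00 X207.622 Y102.659
M3 S798
G1 X92.289 Y20.083 F966
M5
G00 X62.594 Y103.485
M3 S798
G1 X114.144 Y109.149 F966
G1 X215.478 Y126.799
G1 X315.273 Y147.723
G1 X362.207 Y163.209
M5
G00 X184.117 Y185.488
M3 S798
G1 X279.463 Y185.488 F966
G1 X279.463 Y100.456
G1 X184.117 Y100.456
G1 X184.117 Y185.488
M5
G00 X46.718 Y150.804
M3 S798
G1 X110.797 Y171.058 F966
G1 X149.115 Y134.707
G1 X233.342 Y161.854
G1 X46.718 Y150.804
M5
G00 X0.000 Y0.000

1 u = 1 mm; y_m = 229.518 − y.

[1] `<path>` line segment, #0000ff→cut S798 F966: (207.622,102.659) → (92.289,20.083)

[2] `<path>` cubic bezier, #0000ff→cut S798 F966: (62.594,103.485) → (114.144,109.149) → (215.478,126.799) → (315.273,147.723) → (362.207,163.209)

[3] `<rect>` rectangle, #0000ff→cut S798 F966: (184.117,185.488) → (279.463,185.488) → (279.463,100.456) → (184.117,100.456) → (184.117,185.488) (closed)

[4] `<polygon>` closed polygon, #0000ff→cut S798 F966: (46.718,150.804) → (110.797,171.058) → (149.115,134.707) → (233.342,161.854) → (46.718,150.804) (closed)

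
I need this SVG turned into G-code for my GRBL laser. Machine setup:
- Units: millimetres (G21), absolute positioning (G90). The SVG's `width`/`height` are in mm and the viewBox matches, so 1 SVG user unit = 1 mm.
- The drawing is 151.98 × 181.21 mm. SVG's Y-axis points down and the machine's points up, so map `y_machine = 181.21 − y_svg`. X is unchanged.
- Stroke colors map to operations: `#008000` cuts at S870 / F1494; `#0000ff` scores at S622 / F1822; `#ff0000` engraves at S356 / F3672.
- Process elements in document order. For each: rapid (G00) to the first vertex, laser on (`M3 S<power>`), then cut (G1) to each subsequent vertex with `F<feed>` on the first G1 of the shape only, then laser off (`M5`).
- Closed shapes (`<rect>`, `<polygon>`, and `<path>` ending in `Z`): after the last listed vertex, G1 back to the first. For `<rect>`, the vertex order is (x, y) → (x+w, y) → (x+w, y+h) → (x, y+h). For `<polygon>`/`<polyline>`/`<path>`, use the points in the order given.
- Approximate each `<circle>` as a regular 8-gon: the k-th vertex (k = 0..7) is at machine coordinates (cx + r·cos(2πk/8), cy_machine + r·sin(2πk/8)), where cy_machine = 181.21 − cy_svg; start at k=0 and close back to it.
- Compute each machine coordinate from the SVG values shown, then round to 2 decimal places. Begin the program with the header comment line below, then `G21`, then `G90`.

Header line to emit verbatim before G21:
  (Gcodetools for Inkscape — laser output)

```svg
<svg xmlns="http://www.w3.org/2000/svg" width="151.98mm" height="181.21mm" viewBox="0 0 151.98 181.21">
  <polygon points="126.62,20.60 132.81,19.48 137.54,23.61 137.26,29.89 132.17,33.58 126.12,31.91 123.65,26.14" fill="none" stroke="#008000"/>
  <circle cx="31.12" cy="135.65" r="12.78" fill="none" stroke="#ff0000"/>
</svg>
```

Since the viewBox matches the mm dimensions, user units are millimetres directly. The only transform is the Y-flip y_m = 181.21 − y_svg.

Shape 1 is a regular polygon drawn with `<polygon>`. Its stroke #008000 means cut at S870, F1494. After flipping Y the toolpath is (126.62,160.61) → (132.81,161.73) → (137.54,157.60) → (137.26,151.32) → (132.17,147.63) → (126.12,149.30) → (123.65,155.07) → (126.62,160.61), returning to the start.

Shape 2 is a circle drawn with `<circle>`. Its stroke #ff0000 means engrave at S356, F3672. After flipping Y the toolpath is (43.90,45.56) → (40.16,54.60) → (31.12,58.34) → (22.08,54.60) → (18.34,45.56) → (22.08,36.52) → (31.12,32.78) → (40.16,36.52) → (43.90,45.56), returning to the start.

(Gcodetools for Inkscape — laser output)
G21
G90
G00 X126.62 Y160.61
M3 S870
G1 X132.81 Y161.73 F1494
G1 X137.54 Y157.60
G1 X137.26 Y151.32
G1 X132.17 Y147.63
G1 X126.12 Y149.30
G1 X123.65 Y155.07
G1 X126.62 Y160.61
M5
G00 X43.90 Y45.56
M3 S356
G1 X40.16 Y54.60 F3672
G1 X31.12 Y58.34
G1 X22.08 Y54.60
G1 X18.34 Y45.56
G1 X22.08 Y36.52
G1 X31.12 Y32.78
G1 X40.16 Y36.52
G1 X43.90 Y45.56
M5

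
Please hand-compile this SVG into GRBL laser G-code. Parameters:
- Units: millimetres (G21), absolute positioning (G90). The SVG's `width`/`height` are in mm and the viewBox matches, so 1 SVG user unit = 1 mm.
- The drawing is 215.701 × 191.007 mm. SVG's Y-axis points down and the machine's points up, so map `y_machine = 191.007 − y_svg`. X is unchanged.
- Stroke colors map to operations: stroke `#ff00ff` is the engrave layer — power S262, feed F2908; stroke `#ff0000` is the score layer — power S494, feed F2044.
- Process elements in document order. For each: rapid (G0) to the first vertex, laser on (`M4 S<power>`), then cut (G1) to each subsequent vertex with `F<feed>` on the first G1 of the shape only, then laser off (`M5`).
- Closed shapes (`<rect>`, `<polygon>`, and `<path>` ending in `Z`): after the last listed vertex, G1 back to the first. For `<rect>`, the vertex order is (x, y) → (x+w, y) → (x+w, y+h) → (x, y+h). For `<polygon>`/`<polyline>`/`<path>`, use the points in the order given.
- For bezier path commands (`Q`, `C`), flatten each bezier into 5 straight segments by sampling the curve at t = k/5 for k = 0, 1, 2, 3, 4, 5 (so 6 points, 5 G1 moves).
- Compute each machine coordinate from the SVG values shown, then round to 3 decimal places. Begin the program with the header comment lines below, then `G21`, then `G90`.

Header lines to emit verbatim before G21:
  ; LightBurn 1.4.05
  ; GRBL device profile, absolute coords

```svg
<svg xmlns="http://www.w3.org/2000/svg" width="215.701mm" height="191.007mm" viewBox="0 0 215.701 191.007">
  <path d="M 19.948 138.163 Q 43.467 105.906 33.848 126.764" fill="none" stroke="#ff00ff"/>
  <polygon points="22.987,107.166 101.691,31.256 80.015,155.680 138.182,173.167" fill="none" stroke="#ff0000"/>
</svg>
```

; LightBurn 1.4.05
; GRBL device profile, absolute coords
G21
G90
G0 X19.948 Y52.844
M4 S262
G1 X28.030 Y63.622 F2908
G1 X33.461 Y70.151
G1 X36.241 Y72.431
G1 X36.370 Y70.462
G1 X33.848 Y64.243
M5
G0 X22.987 Y83.841
M4 S494
G1 X101.691 Y159.751 F2044
G1 X80.015 Y35.327
G1 X138.182 Y17.840
G1 X22.987 Y83.841
M5

Since the viewBox matches the mm dimensions, user units are millimetres directly. The only transform is the Y-flip y_m = 191.007 − y_svg.

Shape 1 is a quadratic bezier drawn with `<path>`. Its stroke #ff00ff means engrave at S262, F2908. After flipping Y the toolpath is (19.948,52.844) → (28.030,63.622) → (33.461,70.151) → (36.241,72.431) → (36.370,70.462) → (33.848,64.243).

Shape 2 is a closed polygon drawn with `<polygon>`. Its stroke #ff0000 means score at S494, F2044. After flipping Y the toolpath is (22.987,83.841) → (101.691,159.751) → (80.015,35.327) → (138.182,17.840) → (22.987,83.841), returning to the start.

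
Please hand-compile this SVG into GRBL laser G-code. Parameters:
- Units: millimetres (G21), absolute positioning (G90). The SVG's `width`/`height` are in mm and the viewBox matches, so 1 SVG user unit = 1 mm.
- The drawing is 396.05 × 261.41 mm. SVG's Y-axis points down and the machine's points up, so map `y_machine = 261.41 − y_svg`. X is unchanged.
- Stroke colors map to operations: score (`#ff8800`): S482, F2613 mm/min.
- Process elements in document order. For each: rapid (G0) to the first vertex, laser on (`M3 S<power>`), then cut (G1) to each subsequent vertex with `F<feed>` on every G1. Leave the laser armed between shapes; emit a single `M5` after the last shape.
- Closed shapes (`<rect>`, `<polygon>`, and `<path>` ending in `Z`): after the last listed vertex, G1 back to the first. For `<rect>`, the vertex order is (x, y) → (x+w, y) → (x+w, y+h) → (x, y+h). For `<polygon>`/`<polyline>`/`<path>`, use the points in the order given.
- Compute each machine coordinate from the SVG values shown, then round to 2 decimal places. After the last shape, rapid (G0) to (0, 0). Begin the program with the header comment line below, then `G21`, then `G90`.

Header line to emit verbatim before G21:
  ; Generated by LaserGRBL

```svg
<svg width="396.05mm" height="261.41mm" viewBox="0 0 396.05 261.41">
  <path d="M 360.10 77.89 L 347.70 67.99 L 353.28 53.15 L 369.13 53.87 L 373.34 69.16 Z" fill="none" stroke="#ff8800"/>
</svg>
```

viewBox `0 0 396.05 261.41` with mm width/height → 1 unit = 1 mm. Flip: y_m = 261.41 − y_svg.

**Shape 1** — `<path>` regular polygon, stroke `#ff8800` → score (S482, F2613). Machine vertices: (360.10,183.52) → (347.70,193.42) → (353.28,208.26) → (369.13,207.54) → (373.34,192.25) → (360.10,183.52). Closed: final G1 returns to the first vertex.

; Generated by LaserGRBL
G21
G90
G0 X360.10 Y183.52
M3 S482
G1 X347.70 Y193.42 F2613
G1 X353.28 Y208.26 F2613
G1 X369.13 Y207.54 F2613
G1 X373.34 Y192.25 F2613
G1 X360.10 Y183.52 F2613
M5
G0 X0.00 Y0.00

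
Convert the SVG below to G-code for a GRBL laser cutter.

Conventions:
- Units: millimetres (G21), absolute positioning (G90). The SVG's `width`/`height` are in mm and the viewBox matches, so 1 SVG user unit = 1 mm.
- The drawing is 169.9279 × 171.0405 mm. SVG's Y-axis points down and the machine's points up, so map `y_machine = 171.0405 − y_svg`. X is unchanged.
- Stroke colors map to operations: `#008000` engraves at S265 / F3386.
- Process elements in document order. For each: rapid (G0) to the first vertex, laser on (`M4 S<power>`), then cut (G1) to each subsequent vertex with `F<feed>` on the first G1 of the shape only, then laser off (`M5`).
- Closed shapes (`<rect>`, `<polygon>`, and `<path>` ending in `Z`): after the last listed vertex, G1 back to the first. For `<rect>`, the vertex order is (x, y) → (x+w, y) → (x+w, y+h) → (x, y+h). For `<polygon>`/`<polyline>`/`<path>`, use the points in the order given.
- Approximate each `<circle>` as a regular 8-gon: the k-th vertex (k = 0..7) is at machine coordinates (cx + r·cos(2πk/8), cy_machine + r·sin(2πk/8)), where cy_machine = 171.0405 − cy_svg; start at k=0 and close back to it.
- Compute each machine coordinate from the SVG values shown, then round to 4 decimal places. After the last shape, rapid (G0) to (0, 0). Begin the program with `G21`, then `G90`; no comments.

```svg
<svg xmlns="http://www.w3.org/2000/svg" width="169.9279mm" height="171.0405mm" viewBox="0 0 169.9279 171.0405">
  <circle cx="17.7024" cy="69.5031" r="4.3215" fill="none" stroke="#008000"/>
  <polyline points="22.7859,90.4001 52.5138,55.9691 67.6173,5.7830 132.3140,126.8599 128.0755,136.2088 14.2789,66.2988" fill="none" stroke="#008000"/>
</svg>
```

viewBox `0 0 169.9279 171.0405` with mm width/height → 1 unit = 1 mm. Flip: y_m = 171.0405 − y_svg.

**Shape 1** — `<circle>` circle, stroke `#008000` → engrave (S265, F3386). Machine vertices: (22.0239,101.5374) → (20.7582,104.5932) → (17.7024,105.8589) → (14.6466,104.5932) → (13.3809,101.5374) → (14.6466,98.4816) → (17.7024,97.2159) → (20.7582,98.4816) → (22.0239,101.5374). Closed: final G1 returns to the first vertex.

**Shape 2** — `<polyline>` open polyline, stroke `#008000` → engrave (S265, F3386). Machine vertices: (22.7859,80.6404) → (52.5138,115.0714) → (67.6173,165.2575) → (132.3140,44.1806) → (128.0755,34.8317) → (14.2789,104.7417). Open path.

G21
G90
G0 X22.0239 Y101.5374
M4 S265
G1 X20.7582 Y104.5932 F3386
G1 X17.7024 Y105.8589
G1 X14.6466 Y104.5932
G1 X13.3809 Y101.5374
G1 X14.6466 Y98.4816
G1 X17.7024 Y97.2159
G1 X20.7582 Y98.4816
G1 X22.0239 Y101.5374
M5
G0 X22.7859 Y80.6404
M4 S265
G1 X52.5138 Y115.0714 F3386
G1 X67.6173 Y165.2575
G1 X132.3140 Y44.1806
G1 X128.0755 Y34.8317
G1 X14.2789 Y104.7417
M5
G0 X0.0000 Y0.0000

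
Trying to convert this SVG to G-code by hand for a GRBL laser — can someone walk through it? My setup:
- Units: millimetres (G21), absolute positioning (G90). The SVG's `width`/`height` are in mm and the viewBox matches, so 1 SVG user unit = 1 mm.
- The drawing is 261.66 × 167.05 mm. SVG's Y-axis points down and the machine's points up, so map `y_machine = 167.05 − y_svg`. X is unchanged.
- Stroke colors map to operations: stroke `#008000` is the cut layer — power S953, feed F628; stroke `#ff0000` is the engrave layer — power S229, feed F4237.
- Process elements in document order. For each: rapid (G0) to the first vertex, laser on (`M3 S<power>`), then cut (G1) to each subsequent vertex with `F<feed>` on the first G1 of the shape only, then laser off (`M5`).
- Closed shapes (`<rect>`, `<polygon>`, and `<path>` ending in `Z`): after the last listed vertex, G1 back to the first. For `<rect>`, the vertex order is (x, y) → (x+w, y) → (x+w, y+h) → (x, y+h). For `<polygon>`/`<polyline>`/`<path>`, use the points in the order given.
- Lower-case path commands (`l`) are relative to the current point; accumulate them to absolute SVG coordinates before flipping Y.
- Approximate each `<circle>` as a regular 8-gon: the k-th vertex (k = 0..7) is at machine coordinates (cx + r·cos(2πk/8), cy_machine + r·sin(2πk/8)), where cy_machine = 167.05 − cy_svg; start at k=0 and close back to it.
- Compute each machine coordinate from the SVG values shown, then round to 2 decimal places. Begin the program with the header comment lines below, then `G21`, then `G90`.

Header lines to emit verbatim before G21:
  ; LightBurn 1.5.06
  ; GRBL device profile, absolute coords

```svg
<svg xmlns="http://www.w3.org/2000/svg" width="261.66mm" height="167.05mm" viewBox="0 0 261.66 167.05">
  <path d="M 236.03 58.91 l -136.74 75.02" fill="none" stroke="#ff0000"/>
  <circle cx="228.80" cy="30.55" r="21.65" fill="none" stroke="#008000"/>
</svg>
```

; LightBurn 1.5.06
; GRBL device profile, absolute coords
G21
G90
G0 X236.03 Y108.14
M3 S229
G1 X99.29 Y33.12 F4237
M5
G0 X250.45 Y136.50
M3 S953
G1 X244.11 Y151.81 F628
G1 X228.80 Y158.15
G1 X213.49 Y151.81
G1 X207.15 Y136.50
G1 X213.49 Y121.19
G1 X228.80 Y114.85
G1 X244.11 Y121.19
G1 X250.45 Y136.50
M5

1 u = 1 mm; y_m = 167.05 − y.

[1] `<path>` line segment, #ff0000→engrave S229 F4237: (236.03,108.14) → (99.29,33.12)

[2] `<circle>` circle, #008000→cut S953 F628: (250.45,136.50) → (244.11,151.81) → (228.80,158.15) → (213.49,151.81) → (207.15,136.50) → (213.49,121.19) → (228.80,114.85) → (244.11,121.19) → (250.45,136.50) (closed)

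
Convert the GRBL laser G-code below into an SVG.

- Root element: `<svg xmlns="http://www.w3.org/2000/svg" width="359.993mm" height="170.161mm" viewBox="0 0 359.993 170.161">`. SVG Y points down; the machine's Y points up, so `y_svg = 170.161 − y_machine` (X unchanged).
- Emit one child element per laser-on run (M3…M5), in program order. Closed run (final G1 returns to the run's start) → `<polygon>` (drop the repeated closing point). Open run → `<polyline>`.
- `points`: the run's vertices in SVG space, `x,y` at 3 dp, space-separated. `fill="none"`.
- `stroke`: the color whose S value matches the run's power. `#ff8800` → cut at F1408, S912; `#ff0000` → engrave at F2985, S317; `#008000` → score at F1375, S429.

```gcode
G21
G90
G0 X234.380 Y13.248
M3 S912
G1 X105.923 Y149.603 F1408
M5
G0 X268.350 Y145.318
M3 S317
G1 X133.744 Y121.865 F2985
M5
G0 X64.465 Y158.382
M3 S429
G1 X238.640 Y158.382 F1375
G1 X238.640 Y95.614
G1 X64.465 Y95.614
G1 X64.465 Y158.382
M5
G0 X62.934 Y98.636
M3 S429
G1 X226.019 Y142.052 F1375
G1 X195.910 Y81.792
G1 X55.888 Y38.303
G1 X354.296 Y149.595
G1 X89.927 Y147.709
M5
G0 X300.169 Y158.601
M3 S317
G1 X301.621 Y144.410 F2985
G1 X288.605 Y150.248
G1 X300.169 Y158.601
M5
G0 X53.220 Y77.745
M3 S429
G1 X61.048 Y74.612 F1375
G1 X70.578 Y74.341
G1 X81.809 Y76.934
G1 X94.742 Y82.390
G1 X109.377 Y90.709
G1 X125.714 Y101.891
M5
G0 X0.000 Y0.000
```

y_svg = 170.161 − y_m.

[1] S912→`#ff8800` (cut); open run; points: 234.380,156.913 105.923,20.558

[2] S317→`#ff0000` (engrave); open run; points: 268.350,24.843 133.744,48.296

[3] S429→`#008000` (score); closed run; points: 64.465,11.779 238.640,11.779 238.640,74.547 64.465,74.547

[4] S429→`#008000` (score); open run; points: 62.934,71.525 226.019,28.109 195.910,88.369 55.888,131.858 354.296,20.566 89.927,22.452

[5] S317→`#ff0000` (engrave); closed run; points: 300.169,11.560 301.621,25.751 288.605,19.913

[6] S429→`#008000` (score); open run; points: 53.220,92.416 61.048,95.549 70.578,95.820 81.809,93.227 94.742,87.771 109.377,79.452 125.714,68.270

<svg xmlns="http://www.w3.org/2000/svg" width="359.993mm" height="170.161mm" viewBox="0 0 359.993 170.161">
  <polyline points="234.380,156.913 105.923,20.558" fill="none" stroke="#ff8800"/>
  <polyline points="268.350,24.843 133.744,48.296" fill="none" stroke="#ff0000"/>
  <polygon points="64.465,11.779 238.640,11.779 238.640,74.547 64.465,74.547" fill="none" stroke="#008000"/>
  <polyline points="62.934,71.525 226.019,28.109 195.910,88.369 55.888,131.858 354.296,20.566 89.927,22.452" fill="none" stroke="#008000"/>
  <polygon points="300.169,11.560 301.621,25.751 288.605,19.913" fill="none" stroke="#ff0000"/>
  <polyline points="53.220,92.416 61.048,95.549 70.578,95.820 81.809,93.227 94.742,87.771 109.377,79.452 125.714,68.270" fill="none" stroke="#008000"/>
</svg>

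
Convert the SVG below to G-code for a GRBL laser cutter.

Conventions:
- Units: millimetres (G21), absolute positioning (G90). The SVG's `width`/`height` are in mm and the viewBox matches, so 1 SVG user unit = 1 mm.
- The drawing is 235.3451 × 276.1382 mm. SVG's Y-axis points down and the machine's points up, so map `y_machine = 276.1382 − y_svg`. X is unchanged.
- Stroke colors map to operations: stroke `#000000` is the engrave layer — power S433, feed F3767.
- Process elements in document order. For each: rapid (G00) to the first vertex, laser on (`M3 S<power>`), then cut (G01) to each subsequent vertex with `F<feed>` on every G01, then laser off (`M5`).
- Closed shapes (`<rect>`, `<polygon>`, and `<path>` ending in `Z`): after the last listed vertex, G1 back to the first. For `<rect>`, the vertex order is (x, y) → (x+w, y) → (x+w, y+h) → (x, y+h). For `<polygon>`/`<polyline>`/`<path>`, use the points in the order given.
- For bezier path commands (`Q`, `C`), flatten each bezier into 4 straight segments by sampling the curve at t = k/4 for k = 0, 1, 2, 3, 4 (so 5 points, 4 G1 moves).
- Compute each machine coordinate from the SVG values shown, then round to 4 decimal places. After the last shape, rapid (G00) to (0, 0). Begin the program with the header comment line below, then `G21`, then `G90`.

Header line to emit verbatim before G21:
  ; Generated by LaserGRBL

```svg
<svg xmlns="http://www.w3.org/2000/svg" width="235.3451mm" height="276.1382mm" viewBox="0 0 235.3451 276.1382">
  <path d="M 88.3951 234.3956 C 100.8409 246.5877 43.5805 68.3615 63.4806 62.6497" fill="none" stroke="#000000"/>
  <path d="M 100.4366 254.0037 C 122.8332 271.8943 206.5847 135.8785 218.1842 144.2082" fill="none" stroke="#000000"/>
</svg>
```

; Generated by LaserGRBL
G21
G90
G00 X88.3951 Y41.7426
M3 S433
G01 X86.9543 Y62.6311 F3767
G01 X73.1425 Y120.9016 F3767
G01 X60.7283 Y182.5290 F3767
G01 X63.4806 Y213.4885 F3767
M5
G00 X100.4366 Y22.1345
M3 S433
G01 X126.6520 Y32.9138 F3767
G01 X163.3593 Y73.4469 F3767
G01 X198.0421 Y115.7727 F3767
G01 X218.1842 Y131.9300 F3767
M5
G00 X0.0000 Y0.0000

viewBox `0 0 235.3451 276.1382` with mm width/height → 1 unit = 1 mm. Flip: y_m = 276.1382 − y_svg.

**Shape 1** — `<path>` cubic bezier, stroke `#000000` → engrave (S433, F3767). Control points (SVG): P0=(88.3951,234.3956), P1=(100.8409,246.5877), P2=(43.5805,68.3615), P3=(63.4806,62.6497); sampled at t=k/4. Machine vertices: (88.3951,41.7426) → (86.9543,62.6311) → (73.1425,120.9016) → (60.7283,182.5290) → (63.4806,213.4885). Open path.

**Shape 2** — `<path>` cubic bezier, stroke `#000000` → engrave (S433, F3767). Control points (SVG): P0=(100.4366,254.0037), P1=(122.8332,271.8943), P2=(206.5847,135.8785), P3=(218.1842,144.2082); sampled at t=k/4. Machine vertices: (100.4366,22.1345) → (126.6520,32.9138) → (163.3593,73.4469) → (198.0421,115.7727) → (218.1842,131.9300). Open path.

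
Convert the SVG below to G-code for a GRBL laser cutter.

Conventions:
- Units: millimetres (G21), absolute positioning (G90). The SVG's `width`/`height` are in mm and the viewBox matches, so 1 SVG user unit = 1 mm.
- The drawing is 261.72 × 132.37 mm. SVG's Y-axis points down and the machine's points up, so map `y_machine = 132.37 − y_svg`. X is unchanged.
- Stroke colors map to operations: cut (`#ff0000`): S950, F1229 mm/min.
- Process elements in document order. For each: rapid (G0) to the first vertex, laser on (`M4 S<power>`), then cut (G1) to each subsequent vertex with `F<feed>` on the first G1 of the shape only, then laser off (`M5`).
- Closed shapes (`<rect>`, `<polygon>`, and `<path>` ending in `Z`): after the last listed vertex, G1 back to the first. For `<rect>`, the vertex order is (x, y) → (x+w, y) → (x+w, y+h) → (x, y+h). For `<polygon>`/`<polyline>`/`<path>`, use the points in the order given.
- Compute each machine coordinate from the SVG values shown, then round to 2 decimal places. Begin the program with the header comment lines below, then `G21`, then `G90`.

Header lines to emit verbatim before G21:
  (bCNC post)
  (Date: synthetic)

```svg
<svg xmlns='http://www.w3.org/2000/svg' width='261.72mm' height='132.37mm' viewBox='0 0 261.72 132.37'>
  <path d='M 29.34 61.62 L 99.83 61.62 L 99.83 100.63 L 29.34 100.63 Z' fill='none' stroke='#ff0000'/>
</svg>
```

(bCNC post)
(Date: synthetic)
G21
G90
G0 X29.34 Y70.75
M4 S950
G1 X99.83 Y70.75 F1229
G1 X99.83 Y31.74
G1 X29.34 Y31.74
G1 X29.34 Y70.75
M5

1 u = 1 mm; y_m = 132.37 − y.

[1] `<path>` rectangle, #ff0000→cut S950 F1229: (29.34,70.75) → (99.83,70.75) → (99.83,31.74) → (29.34,31.74) → (29.34,70.75) (closed)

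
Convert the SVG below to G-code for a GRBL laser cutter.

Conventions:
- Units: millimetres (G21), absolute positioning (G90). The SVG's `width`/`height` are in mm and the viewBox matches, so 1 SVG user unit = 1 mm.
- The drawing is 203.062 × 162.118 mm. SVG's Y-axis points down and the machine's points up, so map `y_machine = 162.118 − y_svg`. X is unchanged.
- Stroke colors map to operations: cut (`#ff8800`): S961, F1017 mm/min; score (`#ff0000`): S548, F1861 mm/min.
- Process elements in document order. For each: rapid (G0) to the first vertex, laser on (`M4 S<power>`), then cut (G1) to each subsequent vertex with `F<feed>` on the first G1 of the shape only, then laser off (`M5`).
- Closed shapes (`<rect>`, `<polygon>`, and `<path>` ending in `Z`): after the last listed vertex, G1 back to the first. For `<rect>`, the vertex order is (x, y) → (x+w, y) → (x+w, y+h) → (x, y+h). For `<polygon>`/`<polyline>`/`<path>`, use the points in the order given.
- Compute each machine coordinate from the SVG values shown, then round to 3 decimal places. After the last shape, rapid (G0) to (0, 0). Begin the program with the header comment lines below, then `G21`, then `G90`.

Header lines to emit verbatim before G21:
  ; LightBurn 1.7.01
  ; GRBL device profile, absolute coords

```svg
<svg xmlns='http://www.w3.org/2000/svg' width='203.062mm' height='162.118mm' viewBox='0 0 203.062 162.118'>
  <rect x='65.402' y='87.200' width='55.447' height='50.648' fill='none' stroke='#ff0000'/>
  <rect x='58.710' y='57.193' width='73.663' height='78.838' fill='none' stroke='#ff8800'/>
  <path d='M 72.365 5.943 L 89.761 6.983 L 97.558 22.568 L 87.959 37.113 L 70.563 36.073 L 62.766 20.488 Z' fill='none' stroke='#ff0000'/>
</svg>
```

; LightBurn 1.7.01
; GRBL device profile, absolute coords
G21
G90
G0 X65.402 Y74.918
M4 S548
G1 X120.849 Y74.918 F1861
G1 X120.849 Y24.270
G1 X65.402 Y24.270
G1 X65.402 Y74.918
M5
G0 X58.710 Y104.925
M4 S961
G1 X132.373 Y104.925 F1017
G1 X132.373 Y26.087
G1 X58.710 Y26.087
G1 X58.710 Y104.925
M5
G0 X72.365 Y156.175
M4 S548
G1 X89.761 Y155.135 F1861
G1 X97.558 Y139.550
G1 X87.959 Y125.005
G1 X70.563 Y126.045
G1 X62.766 Y141.630
G1 X72.365 Y156.175
M5
G0 X0.000 Y0.000

viewBox `0 0 203.062 162.118` with mm width/height → 1 unit = 1 mm. Flip: y_m = 162.118 − y_svg.

**Shape 1** — `<rect>` rectangle, stroke `#ff0000` → score (S548, F1861). Machine vertices: (65.402,74.918) → (120.849,74.918) → (120.849,24.270) → (65.402,24.270) → (65.402,74.918). Closed: final G1 returns to the first vertex.

**Shape 2** — `<rect>` rectangle, stroke `#ff8800` → cut (S961, F1017). Machine vertices: (58.710,104.925) → (132.373,104.925) → (132.373,26.087) → (58.710,26.087) → (58.710,104.925). Closed: final G1 returns to the first vertex.

**Shape 3** — `<path>` regular polygon, stroke `#ff0000` → score (S548, F1861). Machine vertices: (72.365,156.175) → (89.761,155.135) → (97.558,139.550) → (87.959,125.005) → (70.563,126.045) → (62.766,141.630) → (72.365,156.175). Closed: final G1 returns to the first vertex.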